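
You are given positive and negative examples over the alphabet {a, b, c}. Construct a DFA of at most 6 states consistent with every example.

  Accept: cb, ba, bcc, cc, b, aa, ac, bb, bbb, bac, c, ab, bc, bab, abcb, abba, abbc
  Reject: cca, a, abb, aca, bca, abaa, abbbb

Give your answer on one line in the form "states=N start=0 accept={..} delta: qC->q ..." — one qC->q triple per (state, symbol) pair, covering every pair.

states=4 start=0 accept={0,2,3} delta: 0a->1 0b->2 0c->0 1a->0 1b->3 1c->0 2a->0 2b->0 2c->0 3a->0 3b->1 3c->0

State merging on the prefix tree: take the shortest (then alphabetical) example prefix whose next move is undefined and point that move at state 0, else 1, else 2, ...; a target is out if some Accept/Reject pair would then sit in one state with the same input left (inseparable). If every existing state is out, open a new one.
a: 0a undefined. 0a->0: no, aa/a meet in 0. Open state 1: 0a->1.
b: 0b undefined. 0b->0: no, ba/a meet in 1. 0b->1: no, b/a meet in 1. Open state 2: 0b->2.
c: 0c undefined. 0c->0: ok.
aa: 1a undefined. 1a->0: ok.
ab: 1b undefined. 1b->0: no, cb/abb meet in 2. 1b->1: no, ab/cca meet in 1. 1b->2: no, bb/abb meet in 2 with "b" left. Open state 3: 1b->3.
ac: 1c undefined. 1c->0: ok.
ba: 2a undefined. 2a->0: ok.
bb: 2b undefined. 2b->0: ok.
bc: 2c undefined. 2c->0: ok.
aba: 3a undefined. 3a->0: ok.
abb: 3b undefined. 3b->0: no, ba/abb meet in 0. 3b->1: ok.
abc: 3c undefined. 3c->0: ok.
All examples now run through 4 states with every (state, symbol) defined. Accept strings end in {0,2,3}, Reject strings end in {1}; accept={0,2,3}.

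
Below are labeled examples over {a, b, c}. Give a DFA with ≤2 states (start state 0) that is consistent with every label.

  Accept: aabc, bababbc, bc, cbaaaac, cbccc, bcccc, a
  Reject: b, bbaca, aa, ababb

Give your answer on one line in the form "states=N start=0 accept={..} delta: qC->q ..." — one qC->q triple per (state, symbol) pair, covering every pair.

Fold the examples into a partial DFA from state 0: repeatedly fix the first undefined (state, symbol) met by the shortest-then-alphabetical prefix, trying targets in increasing order and rejecting any under which an Accept and a Reject string meet in one state with the same remainder; add a state when all current targets are rejected. Accepting states are where Accept strings end.
a: 0a undefined. 0a->0: no, a/aa meet in 0. Open state 1: 0a->1.
b: 0b undefined. 0b->0: ok.
c: 0c undefined. 0c->0: no, bc/b meet in 0. 0c->1: ok.
aa: 1a undefined. 1a->0: ok.
ab: 1b undefined. 1b->0: ok.
bcc: 1c undefined. 1c->0: no, aabc/bbaca meet in 1. 1c->1: ok.
All examples now run through 2 states with every (state, symbol) defined. Accept strings end in {1}, Reject strings end in {0}; accept={1}.

states=2 start=0 accept={1} delta: 0a->1 0b->0 0c->1 1a->0 1b->0 1c->1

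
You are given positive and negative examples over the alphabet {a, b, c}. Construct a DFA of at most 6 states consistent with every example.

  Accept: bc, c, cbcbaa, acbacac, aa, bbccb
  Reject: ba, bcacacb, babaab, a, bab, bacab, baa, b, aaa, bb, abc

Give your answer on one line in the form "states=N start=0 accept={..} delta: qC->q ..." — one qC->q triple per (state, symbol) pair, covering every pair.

states=4 start=0 accept={0,3} delta: 0a->1 0b->2 0c->0 1a->0 1b->1 1c->2 2a->2 2b->2 2c->3 3a->0 3b->0 3c->3

Grow the machine one transition at a time. Run the examples from 0; the earliest place one falls off (shortest prefix, ties alphabetical) gets sent to the lowest-numbered state that keeps every Accept/Reject pair distinguishable — a pair clashes when both reach the same state with identical unread suffix — and to a fresh state only if none does.
a: 0a undefined. 0a->0: no, bc/abc meet in 0 with "bc" left. Open state 1: 0a->1.
b: 0b undefined. 0b->0: no, aa/baa meet in 1 with "a" left. 0b->1: no, aa/ba meet in 1 with "a" left. Open state 2: 0b->2.
c: 0c undefined. 0c->0: ok.
aa: 1a undefined. 1a->0: ok.
ab: 1b undefined. 1b->0: no, c/abc meet in 0. 1b->1: ok.
ac: 1c undefined. 1c->0: no, c/abc meet in 0. 1c->1: no, acbacac/a meet in 1. 1c->2: ok.
ba: 2a undefined. 2a->0: no, c/ba meet in 0. 2a->1: no, c/baa meet in 0. 2a->2: ok.
bb: 2b undefined. 2b->0: no, c/bab meet in 0. 2b->1: no, acbacac/ba meet in 2. 2b->2: ok.
bc: 2c undefined. 2c->0: no, cbcbaa/ba meet in 2. 2c->1: no, bc/a meet in 1. 2c->2: no, bc/ba meet in 2. Open state 3: 2c->3.
bca: 3a undefined. 3a->0: ok.
bbcc: 3c undefined. 3c->0: no, bbccb/ba meet in 2. 3c->1: no, bbccb/a meet in 1. 3c->2: no, bbccb/ba meet in 2. 3c->3: ok.
cbcb: 3b undefined. 3b->0: ok.
All examples now run through 4 states with every (state, symbol) defined. Accept strings end in {0,3}, Reject strings end in {1,2}; accept={0,3}.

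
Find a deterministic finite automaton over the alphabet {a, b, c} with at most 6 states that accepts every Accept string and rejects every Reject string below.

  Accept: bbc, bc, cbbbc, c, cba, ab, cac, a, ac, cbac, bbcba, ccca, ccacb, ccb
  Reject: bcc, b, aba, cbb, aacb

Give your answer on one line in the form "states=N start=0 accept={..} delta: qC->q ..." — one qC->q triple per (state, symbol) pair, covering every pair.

Grow the machine one transition at a time. Run the examples from 0; the earliest place one falls off (shortest prefix, ties alphabetical) gets sent to the lowest-numbered state that keeps every Accept/Reject pair distinguishable — a pair clashes when both reach the same state with identical unread suffix — and to a fresh state only if none does.
a: 0a undefined. 0a->0: no, ab/b meet in 0 with "b" left. Open state 1: 0a->1.
b: 0b undefined. 0b->0: ok.
c: 0c undefined. 0c->0: no, bbc/bcc meet in 0. 0c->1: no, cba/aba meet in 1 with "ba" left. Open state 2: 0c->2.
aa: 1a undefined. 1a->0: ok.
ab: 1b undefined. 1b->0: no, ab/b meet in 0. 1b->1: ok.
ac: 1c undefined. 1c->0: no, ac/b meet in 0. 1c->1: ok.
ca: 2a undefined. 2a->0: ok.
cb: 2b undefined. 2b->0: ok.
cc: 2c undefined. 2c->0: no, ccca/bcc meet in 0. 2c->1: no, cba/bcc meet in 1. 2c->2: no, bbc/bcc meet in 2. Open state 3: 2c->3.
cca: 3a undefined. 3a->0: no, ccacb/b meet in 0. 3a->1: ok.
ccb: 3b undefined. 3b->0: no, ccb/b meet in 0. 3b->1: ok.
ccc: 3c undefined. 3c->0: ok.
All examples now run through 4 states with every (state, symbol) defined. Accept strings end in {1,2}, Reject strings end in {0,3}; accept={1,2}.

states=4 start=0 accept={1,2} delta: 0a->1 0b->0 0c->2 1a->0 1b->1 1c->1 2a->0 2b->0 2c->3 3a->1 3b->1 3c->0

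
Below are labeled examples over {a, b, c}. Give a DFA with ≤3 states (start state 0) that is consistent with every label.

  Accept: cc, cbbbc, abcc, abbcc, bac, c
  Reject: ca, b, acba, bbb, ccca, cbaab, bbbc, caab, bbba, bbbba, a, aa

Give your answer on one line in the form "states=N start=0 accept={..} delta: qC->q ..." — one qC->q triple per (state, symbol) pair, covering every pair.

states=3 start=0 accept={2} delta: 0a->0 0b->1 0c->2 1a->0 1b->0 1c->0 2a->0 2b->0 2c->2

State merging on the prefix tree: take the shortest (then alphabetical) example prefix whose next move is undefined and point that move at state 0, else 1, else 2, ...; a target is out if some Accept/Reject pair would then sit in one state with the same input left (inseparable). If every existing state is out, open a new one.
a: 0a undefined. 0a->0: ok.
b: 0b undefined. 0b->0: no, bac/bbbc meet in 0 with "c" left. Open state 1: 0b->1.
c: 0c undefined. 0c->0: no, cc/ca meet in 0. 0c->1: no, c/b meet in 1. Open state 2: 0c->2.
ba: 1a undefined. 1a->0: ok.
bb: 1b undefined. 1b->0: ok.
ca: 2a undefined. 2a->0: ok.
cb: 2b undefined. 2b->0: ok.
cc: 2c undefined. 2c->0: no, cc/ca meet in 0. 2c->1: no, cc/b meet in 1. 2c->2: ok.
abc: 1c undefined. 1c->0: ok.
All examples now run through 3 states with every (state, symbol) defined. Accept strings end in {2}, Reject strings end in {0,1}; accept={2}.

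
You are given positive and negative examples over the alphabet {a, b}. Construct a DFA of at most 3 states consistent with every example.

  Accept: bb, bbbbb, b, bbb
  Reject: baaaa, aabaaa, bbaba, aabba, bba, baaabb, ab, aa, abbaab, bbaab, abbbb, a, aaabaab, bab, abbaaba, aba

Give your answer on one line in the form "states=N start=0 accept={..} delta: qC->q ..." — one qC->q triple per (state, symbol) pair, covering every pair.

Fold the examples into a partial DFA from state 0: repeatedly fix the first undefined (state, symbol) met by the shortest-then-alphabetical prefix, trying targets in increasing order and rejecting any under which an Accept and a Reject string meet in one state with the same remainder; add a state when all current targets are rejected. Accepting states are where Accept strings end.
a: 0a undefined. 0a->0: no, b/ab meet in 0 with "b" left. Open state 1: 0a->1.
b: 0b undefined. 0b->0: ok.
aa: 1a undefined. 1a->0: no, bb/baaaa meet in 0. 1a->1: ok.
ab: 1b undefined. 1b->0: no, bb/baaabb meet in 0. 1b->1: ok.
All examples now run through 2 states with every (state, symbol) defined. Accept strings end in {0}, Reject strings end in {1}; accept={0}.

states=2 start=0 accept={0} delta: 0a->1 0b->0 1a->1 1b->1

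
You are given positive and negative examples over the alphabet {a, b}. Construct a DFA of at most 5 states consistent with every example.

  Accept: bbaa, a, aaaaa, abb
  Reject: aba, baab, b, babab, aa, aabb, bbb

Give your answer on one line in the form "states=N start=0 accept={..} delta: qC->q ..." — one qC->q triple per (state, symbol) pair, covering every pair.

states=4 start=0 accept={1} delta: 0a->1 0b->2 1a->0 1b->1 2a->1 2b->3 3a->0 3b->0

Fold the examples into a partial DFA from state 0: repeatedly fix the first undefined (state, symbol) met by the shortest-then-alphabetical prefix, trying targets in increasing order and rejecting any under which an Accept and a Reject string meet in one state with the same remainder; add a state when all current targets are rejected. Accepting states are where Accept strings end.
a: 0a undefined. 0a->0: no, a/aa meet in 0. Open state 1: 0a->1.
b: 0b undefined. 0b->0: no, bbaa/aa meet in 1 with "a" left. 0b->1: no, a/b meet in 1. Open state 2: 0b->2.
aa: 1a undefined. 1a->0: ok.
ab: 1b undefined. 1b->0: no, a/aba meet in 1. 1b->1: ok.
ba: 2a undefined. 2a->0: no, a/baab meet in 1. 2a->1: ok.
bb: 2b undefined. 2b->0: no, bbaa/aba meet in 0. 2b->1: no, bbaa/aabb meet in 1. 2b->2: no, bbaa/aba meet in 0. Open state 3: 2b->3.
bba: 3a undefined. 3a->0: ok.
bbb: 3b undefined. 3b->0: ok.
All examples now run through 4 states with every (state, symbol) defined. Accept strings end in {1}, Reject strings end in {0,2,3}; accept={1}.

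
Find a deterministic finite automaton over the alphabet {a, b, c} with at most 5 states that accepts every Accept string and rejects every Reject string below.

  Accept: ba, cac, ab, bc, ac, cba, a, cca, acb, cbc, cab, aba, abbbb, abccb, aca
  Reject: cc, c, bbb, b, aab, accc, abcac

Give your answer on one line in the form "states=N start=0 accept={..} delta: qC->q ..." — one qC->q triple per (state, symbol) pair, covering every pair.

Grow the machine one transition at a time. Run the examples from 0; the earliest place one falls off (shortest prefix, ties alphabetical) gets sent to the lowest-numbered state that keeps every Accept/Reject pair distinguishable — a pair clashes when both reach the same state with identical unread suffix — and to a fresh state only if none does.
a: 0a undefined. 0a->0: no, ab/b meet in 0 with "b" left. Open state 1: 0a->1.
b: 0b undefined. 0b->0: no, bc/c meet in 0 with "c" left. 0b->1: no, a/b meet in 1. Open state 2: 0b->2.
c: 0c undefined. 0c->0: ok.
aa: 1a undefined. 1a->0: ok.
ab: 1b undefined. 1b->0: no, cac/abcac meet in 1 with "c" left. 1b->1: no, aba/cc meet in 0. 1b->2: no, ab/b meet in 2. Open state 3: 1b->3.
ac: 1c undefined. 1c->0: no, cac/cc meet in 0. 1c->1: no, cac/accc meet in 1. 1c->2: no, cac/b meet in 2. 1c->3: ok.
ba: 2a undefined. 2a->0: no, ba/cc meet in 0. 2a->1: ok.
bb: 2b undefined. 2b->0: ok.
bc: 2c undefined. 2c->0: no, bc/cc meet in 0. 2c->1: ok.
aba: 3a undefined. 3a->0: no, aba/cc meet in 0. 3a->1: ok.
abb: 3b undefined. 3b->0: no, acb/cc meet in 0. 3b->1: ok.
abc: 3c undefined. 3c->0: no, cac/abcac meet in 3. 3c->1: no, cac/accc meet in 3. 3c->2: no, ba/accc meet in 1. 3c->3: no, cac/accc meet in 3. Open state 4: 3c->4.
abca: 4a undefined. 4a->0: ok.
abcc: 4c undefined. 4c->0: no, abccb/bbb meet in 2. 4c->1: no, ba/accc meet in 1. 4c->2: no, abccb/cc meet in 0. 4c->3: no, cac/accc meet in 3. 4c->4: ok.
abccb: 4b undefined. 4b->0: no, abccb/cc meet in 0. 4b->1: ok.
All examples now run through 5 states with every (state, symbol) defined. Accept strings end in {1,3}, Reject strings end in {0,2,4}; accept={1,3}.

states=5 start=0 accept={1,3} delta: 0a->1 0b->2 0c->0 1a->0 1b->3 1c->3 2a->1 2b->0 2c->1 3a->1 3b->1 3c->4 4a->0 4b->1 4c->4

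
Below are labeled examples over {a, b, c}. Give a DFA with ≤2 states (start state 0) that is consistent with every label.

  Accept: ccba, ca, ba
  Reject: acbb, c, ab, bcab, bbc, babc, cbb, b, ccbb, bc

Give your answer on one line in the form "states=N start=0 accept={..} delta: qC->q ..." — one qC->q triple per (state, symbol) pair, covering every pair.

Fold the examples into a partial DFA from state 0: repeatedly fix the first undefined (state, symbol) met by the shortest-then-alphabetical prefix, trying targets in increasing order and rejecting any under which an Accept and a Reject string meet in one state with the same remainder; add a state when all current targets are rejected. Accepting states are where Accept strings end.
a: 0a undefined. 0a->0: ok.
b: 0b undefined. 0b->0: no, ba/ab meet in 0. Open state 1: 0b->1.
c: 0c undefined. 0c->0: no, ca/c meet in 0. 0c->1: ok.
ba: 1a undefined. 1a->0: ok.
bb: 1b undefined. 1b->0: ok.
bc: 1c undefined. 1c->0: no, ccba/babc meet in 0. 1c->1: ok.
All examples now run through 2 states with every (state, symbol) defined. Accept strings end in {0}, Reject strings end in {1}; accept={0}.

states=2 start=0 accept={0} delta: 0a->0 0b->1 0c->1 1a->0 1b->0 1c->1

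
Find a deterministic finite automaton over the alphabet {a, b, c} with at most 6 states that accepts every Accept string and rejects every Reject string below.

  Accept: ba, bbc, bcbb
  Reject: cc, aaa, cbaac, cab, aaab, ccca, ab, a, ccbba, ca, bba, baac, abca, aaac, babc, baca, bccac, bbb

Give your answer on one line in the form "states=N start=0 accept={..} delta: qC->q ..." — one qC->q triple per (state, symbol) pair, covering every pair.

states=3 start=0 accept={2} delta: 0a->0 0b->1 0c->0 1a->2 1b->2 1c->0 2a->0 2b->0 2c->2

Fold the examples into a partial DFA from state 0: repeatedly fix the first undefined (state, symbol) met by the shortest-then-alphabetical prefix, trying targets in increasing order and rejecting any under which an Accept and a Reject string meet in one state with the same remainder; add a state when all current targets are rejected. Accepting states are where Accept strings end.
a: 0a undefined. 0a->0: ok.
b: 0b undefined. 0b->0: no, ba/aaa meet in 0. Open state 1: 0b->1.
c: 0c undefined. 0c->0: ok.
ba: 1a undefined. 1a->0: no, ba/cc meet in 0. 1a->1: no, ba/cab meet in 1. Open state 2: 1a->2.
bb: 1b undefined. 1b->0: no, bbc/cc meet in 0. 1b->1: no, ba/ccbba meet in 2. 1b->2: ok.
bc: 1c undefined. 1c->0: ok.
baa: 2a undefined. 2a->0: ok.
bab: 2b undefined. 2b->0: ok.
bac: 2c undefined. 2c->0: no, bbc/cc meet in 0. 2c->1: no, ba/baca meet in 2. 2c->2: ok.
All examples now run through 3 states with every (state, symbol) defined. Accept strings end in {2}, Reject strings end in {0,1}; accept={2}.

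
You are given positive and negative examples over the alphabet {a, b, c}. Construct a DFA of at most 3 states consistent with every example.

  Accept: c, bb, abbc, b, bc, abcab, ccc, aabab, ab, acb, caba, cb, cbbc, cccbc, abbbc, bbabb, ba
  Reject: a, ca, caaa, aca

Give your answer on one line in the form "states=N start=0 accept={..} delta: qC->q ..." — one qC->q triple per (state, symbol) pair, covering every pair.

State merging on the prefix tree: take the shortest (then alphabetical) example prefix whose next move is undefined and point that move at state 0, else 1, else 2, ...; a target is out if some Accept/Reject pair would then sit in one state with the same input left (inseparable). If every existing state is out, open a new one.
a: 0a undefined. 0a->0: ok.
b: 0b undefined. 0b->0: no, bb/a meet in 0. Open state 1: 0b->1.
c: 0c undefined. 0c->0: no, c/a meet in 0. 0c->1: no, ba/ca meet in 1 with "a" left. Open state 2: 0c->2.
ba: 1a undefined. 1a->0: no, ba/a meet in 0. 1a->1: ok.
bb: 1b undefined. 1b->0: no, bb/a meet in 0. 1b->1: ok.
bc: 1c undefined. 1c->0: no, abbc/a meet in 0. 1c->1: ok.
ca: 2a undefined. 2a->0: ok.
cb: 2b undefined. 2b->0: no, acb/a meet in 0. 2b->1: ok.
cc: 2c undefined. 2c->0: ok.
All examples now run through 3 states with every (state, symbol) defined. Accept strings end in {1,2}, Reject strings end in {0}; accept={1,2}.

states=3 start=0 accept={1,2} delta: 0a->0 0b->1 0c->2 1a->1 1b->1 1c->1 2a->0 2b->1 2c->0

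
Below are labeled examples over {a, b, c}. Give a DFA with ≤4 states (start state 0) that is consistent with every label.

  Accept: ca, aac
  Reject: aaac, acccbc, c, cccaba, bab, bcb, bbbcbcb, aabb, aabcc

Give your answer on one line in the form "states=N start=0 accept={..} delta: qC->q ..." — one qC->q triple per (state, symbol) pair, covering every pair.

states=3 start=0 accept={1} delta: 0a->1 0b->0 0c->0 1a->2 1b->2 1c->0 2a->0 2b->0 2c->1

Grow the machine one transition at a time. Run the examples from 0; the earliest place one falls off (shortest prefix, ties alphabetical) gets sent to the lowest-numbered state that keeps every Accept/Reject pair distinguishable — a pair clashes when both reach the same state with identical unread suffix — and to a fresh state only if none does.
a: 0a undefined. 0a->0: no, aac/aaac meet in 0 with "c" left. Open state 1: 0a->1.
b: 0b undefined. 0b->0: ok.
c: 0c undefined. 0c->0: ok.
aa: 1a undefined. 1a->0: no, aac/c meet in 0. 1a->1: no, aac/aaac meet in 1 with "c" left. Open state 2: 1a->2.
ac: 1c undefined. 1c->0: ok.
aaa: 2a undefined. 2a->0: ok.
aab: 2b undefined. 2b->0: ok.
aac: 2c undefined. 2c->0: no, aac/aaac meet in 0. 2c->1: ok.
bab: 1b undefined. 1b->0: no, ca/cccaba meet in 1. 1b->1: no, ca/bab meet in 1. 1b->2: ok.
All examples now run through 3 states with every (state, symbol) defined. Accept strings end in {1}, Reject strings end in {0,2}; accept={1}.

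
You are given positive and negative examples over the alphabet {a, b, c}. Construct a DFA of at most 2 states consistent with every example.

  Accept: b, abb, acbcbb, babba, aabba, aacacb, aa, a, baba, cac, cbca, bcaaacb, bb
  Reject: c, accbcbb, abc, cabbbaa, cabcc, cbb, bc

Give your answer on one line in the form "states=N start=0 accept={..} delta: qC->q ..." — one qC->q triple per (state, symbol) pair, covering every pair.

states=2 start=0 accept={0} delta: 0a->0 0b->0 0c->1 1a->1 1b->1 1c->0

Grow the machine one transition at a time. Run the examples from 0; the earliest place one falls off (shortest prefix, ties alphabetical) gets sent to the lowest-numbered state that keeps every Accept/Reject pair distinguishable — a pair clashes when both reach the same state with identical unread suffix — and to a fresh state only if none does.
a: 0a undefined. 0a->0: ok.
b: 0b undefined. 0b->0: ok.
c: 0c undefined. 0c->0: no, b/c meet in 0. Open state 1: 0c->1.
ca: 1a undefined. 1a->0: no, b/cabbbaa meet in 0. 1a->1: ok.
cb: 1b undefined. 1b->0: no, b/cabbbaa meet in 0. 1b->1: ok.
acc: 1c undefined. 1c->0: ok.
All examples now run through 2 states with every (state, symbol) defined. Accept strings end in {0}, Reject strings end in {1}; accept={0}.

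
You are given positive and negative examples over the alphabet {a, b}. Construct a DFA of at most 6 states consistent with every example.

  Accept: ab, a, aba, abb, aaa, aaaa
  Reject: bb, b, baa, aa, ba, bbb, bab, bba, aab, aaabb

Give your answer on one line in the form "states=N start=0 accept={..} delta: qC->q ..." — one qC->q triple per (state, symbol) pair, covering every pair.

states=5 start=0 accept={0,1,4} delta: 0a->1 0b->2 1a->3 1b->4 2a->2 2b->2 3a->0 3b->2 4a->0 4b->0

Grow the machine one transition at a time. Run the examples from 0; the earliest place one falls off (shortest prefix, ties alphabetical) gets sent to the lowest-numbered state that keeps every Accept/Reject pair distinguishable — a pair clashes when both reach the same state with identical unread suffix — and to a fresh state only if none does.
a: 0a undefined. 0a->0: no, ab/b meet in 0 with "b" left. Open state 1: 0a->1.
b: 0b undefined. 0b->0: no, ab/bab meet in 1 with "b" left. 0b->1: no, ab/bb meet in 1 with "b" left. Open state 2: 0b->2.
aa: 1a undefined. 1a->0: no, abb/aaabb meet in 1 with "bb" left. 1a->1: no, ab/aab meet in 1 with "b" left. 1a->2: no, aaa/ba meet in 2 with "a" left. Open state 3: 1a->3.
ab: 1b undefined. 1b->0: no, abb/b meet in 2. 1b->1: no, aba/aa meet in 3. 1b->2: no, ab/b meet in 2. 1b->3: no, ab/aa meet in 3. Open state 4: 1b->4.
ba: 2a undefined. 2a->0: no, a/baa meet in 1. 2a->1: no, ab/bab meet in 4. 2a->2: ok.
bb: 2b undefined. 2b->0: no, a/bba meet in 1. 2b->1: no, ab/bbb meet in 4. 2b->2: ok.
aaa: 3a undefined. 3a->0: ok.
aab: 3b undefined. 3b->0: no, aaa/aab meet in 0. 3b->1: no, a/aab meet in 1. 3b->2: ok.
aba: 4a undefined. 4a->0: ok.
abb: 4b undefined. 4b->0: ok.
All examples now run through 5 states with every (state, symbol) defined. Accept strings end in {0,1,4}, Reject strings end in {2,3}; accept={0,1,4}.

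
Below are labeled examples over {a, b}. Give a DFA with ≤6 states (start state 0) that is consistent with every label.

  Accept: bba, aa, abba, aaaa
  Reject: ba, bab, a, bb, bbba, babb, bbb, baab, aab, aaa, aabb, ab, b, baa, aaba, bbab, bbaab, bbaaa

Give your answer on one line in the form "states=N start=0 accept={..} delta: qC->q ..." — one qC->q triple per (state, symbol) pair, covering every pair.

states=5 start=0 accept={0,4} delta: 0a->1 0b->2 1a->0 1b->1 2a->2 2b->3 3a->4 3b->2 4a->0 4b->1

Grow the machine one transition at a time. Run the examples from 0; the earliest place one falls off (shortest prefix, ties alphabetical) gets sent to the lowest-numbered state that keeps every Accept/Reject pair distinguishable — a pair clashes when both reach the same state with identical unread suffix — and to a fresh state only if none does.
a: 0a undefined. 0a->0: no, aa/a meet in 0. Open state 1: 0a->1.
b: 0b undefined. 0b->0: no, bba/ba meet in 1. 0b->1: no, aa/ba meet in 1 with "a" left. Open state 2: 0b->2.
aa: 1a undefined. 1a->0: ok.
ab: 1b undefined. 1b->0: no, aa/ab meet in 0. 1b->1: ok.
ba: 2a undefined. 2a->0: no, aa/ba meet in 0. 2a->1: no, aa/baa meet in 0. 2a->2: ok.
bb: 2b undefined. 2b->0: no, bba/a meet in 1. 2b->1: no, bba/bbba meet in 0. 2b->2: no, bba/ba meet in 2. Open state 3: 2b->3.
bba: 3a undefined. 3a->0: no, bba/bbaaa meet in 0. 3a->1: no, bba/a meet in 1. 3a->2: no, bba/ba meet in 2. 3a->3: no, bba/bab meet in 3. Open state 4: 3a->4.
bbb: 3b undefined. 3b->0: no, aa/babb meet in 0. 3b->1: no, aa/bbba meet in 0. 3b->2: ok.
bbaa: 4a undefined. 4a->0: ok.
bbab: 4b undefined. 4b->0: no, aa/bbab meet in 0. 4b->1: ok.
All examples now run through 5 states with every (state, symbol) defined. Accept strings end in {0,4}, Reject strings end in {1,2,3}; accept={0,4}.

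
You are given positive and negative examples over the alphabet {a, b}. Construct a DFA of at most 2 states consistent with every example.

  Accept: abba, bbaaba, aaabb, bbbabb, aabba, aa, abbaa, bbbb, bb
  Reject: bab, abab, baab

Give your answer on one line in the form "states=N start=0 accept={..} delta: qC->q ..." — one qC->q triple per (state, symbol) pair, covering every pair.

Fold the examples into a partial DFA from state 0: repeatedly fix the first undefined (state, symbol) met by the shortest-then-alphabetical prefix, trying targets in increasing order and rejecting any under which an Accept and a Reject string meet in one state with the same remainder; add a state when all current targets are rejected. Accepting states are where Accept strings end.
a: 0a undefined. 0a->0: ok.
b: 0b undefined. 0b->0: no, abba/bab meet in 0. Open state 1: 0b->1.
ba: 1a undefined. 1a->0: ok.
bb: 1b undefined. 1b->0: ok.
All examples now run through 2 states with every (state, symbol) defined. Accept strings end in {0}, Reject strings end in {1}; accept={0}.

states=2 start=0 accept={0} delta: 0a->0 0b->1 1a->0 1b->0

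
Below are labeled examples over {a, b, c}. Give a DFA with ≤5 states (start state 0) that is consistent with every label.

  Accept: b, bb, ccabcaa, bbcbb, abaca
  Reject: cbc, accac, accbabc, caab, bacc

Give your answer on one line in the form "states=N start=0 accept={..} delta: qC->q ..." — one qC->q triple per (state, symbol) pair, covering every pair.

states=3 start=0 accept={0,1} delta: 0a->0 0b->0 0c->1 1a->1 1b->2 1c->2 2a->1 2b->1 2c->2

State merging on the prefix tree: take the shortest (then alphabetical) example prefix whose next move is undefined and point that move at state 0, else 1, else 2, ...; a target is out if some Accept/Reject pair would then sit in one state with the same input left (inseparable). If every existing state is out, open a new one.
a: 0a undefined. 0a->0: ok.
b: 0b undefined. 0b->0: ok.
c: 0c undefined. 0c->0: no, b/cbc meet in 0. Open state 1: 0c->1.
ca: 1a undefined. 1a->0: no, b/caab meet in 0. 1a->1: ok.
cb: 1b undefined. 1b->0: no, b/caab meet in 0. 1b->1: no, bbcbb/caab meet in 1. Open state 2: 1b->2.
cc: 1c undefined. 1c->0: no, b/bacc meet in 0. 1c->1: no, abaca/accac meet in 1. 1c->2: ok.
cbc: 2c undefined. 2c->0: no, b/cbc meet in 0. 2c->1: no, abaca/cbc meet in 1. 2c->2: ok.
cca: 2a undefined. 2a->0: no, ccabcaa/accac meet in 1. 2a->1: ok.
accb: 2b undefined. 2b->0: no, ccabcaa/accbabc meet in 1. 2b->1: ok.
All examples now run through 3 states with every (state, symbol) defined. Accept strings end in {0,1}, Reject strings end in {2}; accept={0,1}.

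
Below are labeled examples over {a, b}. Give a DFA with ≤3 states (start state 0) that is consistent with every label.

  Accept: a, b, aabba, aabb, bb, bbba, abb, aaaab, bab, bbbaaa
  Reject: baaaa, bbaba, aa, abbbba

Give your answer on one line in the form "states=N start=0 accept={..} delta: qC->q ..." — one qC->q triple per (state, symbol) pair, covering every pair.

states=3 start=0 accept={0,1} delta: 0a->1 0b->0 1a->2 1b->1 2a->1 2b->0

Grow the machine one transition at a time. Run the examples from 0; the earliest place one falls off (shortest prefix, ties alphabetical) gets sent to the lowest-numbered state that keeps every Accept/Reject pair distinguishable — a pair clashes when both reach the same state with identical unread suffix — and to a fresh state only if none does.
a: 0a undefined. 0a->0: no, a/aa meet in 0. Open state 1: 0a->1.
b: 0b undefined. 0b->0: ok.
aa: 1a undefined. 1a->0: no, b/baaaa meet in 0. 1a->1: no, a/baaaa meet in 1. Open state 2: 1a->2.
ab: 1b undefined. 1b->0: no, a/bbaba meet in 1. 1b->1: ok.
aaa: 2a undefined. 2a->0: no, a/baaaa meet in 1. 2a->1: ok.
aab: 2b undefined. 2b->0: ok.
All examples now run through 3 states with every (state, symbol) defined. Accept strings end in {0,1}, Reject strings end in {2}; accept={0,1}.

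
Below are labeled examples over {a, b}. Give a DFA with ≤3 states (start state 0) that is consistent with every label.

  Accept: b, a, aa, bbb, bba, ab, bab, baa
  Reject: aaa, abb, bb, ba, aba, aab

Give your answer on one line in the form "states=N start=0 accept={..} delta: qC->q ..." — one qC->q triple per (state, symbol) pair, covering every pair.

Grow the machine one transition at a time. Run the examples from 0; the earliest place one falls off (shortest prefix, ties alphabetical) gets sent to the lowest-numbered state that keeps every Accept/Reject pair distinguishable — a pair clashes when both reach the same state with identical unread suffix — and to a fresh state only if none does.
a: 0a undefined. 0a->0: no, b/aab meet in 0 with "b" left. Open state 1: 0a->1.
b: 0b undefined. 0b->0: no, b/bb meet in 0. 0b->1: no, aa/ba meet in 1 with "a" left. Open state 2: 0b->2.
aa: 1a undefined. 1a->0: no, b/aab meet in 2. 1a->1: no, a/aaa meet in 1. 1a->2: ok.
ab: 1b undefined. 1b->0: no, b/abb meet in 2. 1b->1: no, b/aba meet in 2. 1b->2: ok.
ba: 2a undefined. 2a->0: ok.
bb: 2b undefined. 2b->0: ok.
All examples now run through 3 states with every (state, symbol) defined. Accept strings end in {1,2}, Reject strings end in {0}; accept={1,2}.

states=3 start=0 accept={1,2} delta: 0a->1 0b->2 1a->2 1b->2 2a->0 2b->0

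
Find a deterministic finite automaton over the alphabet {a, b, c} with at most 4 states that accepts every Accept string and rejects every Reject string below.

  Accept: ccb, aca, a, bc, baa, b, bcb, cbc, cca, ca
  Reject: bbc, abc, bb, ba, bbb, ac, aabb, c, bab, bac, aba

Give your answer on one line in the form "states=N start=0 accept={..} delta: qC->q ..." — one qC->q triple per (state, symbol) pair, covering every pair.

states=4 start=0 accept={1,2} delta: 0a->1 0b->2 0c->0 1a->0 1b->1 1c->0 2a->3 2b->3 2c->1 3a->1 3b->0 3c->0

State merging on the prefix tree: take the shortest (then alphabetical) example prefix whose next move is undefined and point that move at state 0, else 1, else 2, ...; a target is out if some Accept/Reject pair would then sit in one state with the same input left (inseparable). If every existing state is out, open a new one.
a: 0a undefined. 0a->0: no, bc/abc meet in 0 with "bc" left. Open state 1: 0a->1.
b: 0b undefined. 0b->0: no, a/ba meet in 1. 0b->1: no, bc/ac meet in 1 with "c" left. Open state 2: 0b->2.
c: 0c undefined. 0c->0: ok.
aa: 1a undefined. 1a->0: ok.
ab: 1b undefined. 1b->0: no, a/aba meet in 1. 1b->1: ok.
ac: 1c undefined. 1c->0: ok.
ba: 2a undefined. 2a->0: no, ccb/bab meet in 2. 2a->1: no, aca/ba meet in 1. 2a->2: no, ccb/ba meet in 2. Open state 3: 2a->3.
bb: 2b undefined. 2b->0: no, ccb/bbb meet in 2. 2b->1: no, aca/bb meet in 1. 2b->2: no, ccb/bb meet in 2. 2b->3: ok.
bc: 2c undefined. 2c->0: no, bc/abc meet in 0. 2c->1: ok.
baa: 3a undefined. 3a->0: no, baa/abc meet in 0. 3a->1: ok.
bab: 3b undefined. 3b->0: ok.
bac: 3c undefined. 3c->0: ok.
All examples now run through 4 states with every (state, symbol) defined. Accept strings end in {1,2}, Reject strings end in {0,3}; accept={1,2}.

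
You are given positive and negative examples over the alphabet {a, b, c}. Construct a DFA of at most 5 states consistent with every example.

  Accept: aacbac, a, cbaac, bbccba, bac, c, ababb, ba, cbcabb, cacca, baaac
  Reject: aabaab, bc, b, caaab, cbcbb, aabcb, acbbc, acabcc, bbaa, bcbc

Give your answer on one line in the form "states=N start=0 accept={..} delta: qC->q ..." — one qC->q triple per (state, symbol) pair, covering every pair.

Fold the examples into a partial DFA from state 0: repeatedly fix the first undefined (state, symbol) met by the shortest-then-alphabetical prefix, trying targets in increasing order and rejecting any under which an Accept and a Reject string meet in one state with the same remainder; add a state when all current targets are rejected. Accepting states are where Accept strings end.
a: 0a undefined. 0a->0: ok.
b: 0b undefined. 0b->0: no, a/aabaab meet in 0. Open state 1: 0b->1.
c: 0c undefined. 0c->0: ok.
ba: 1a undefined. 1a->0: ok.
bb: 1b undefined. 1b->0: no, aacbac/acbbc meet in 0. 1b->1: no, aacbac/bbaa meet in 0. Open state 2: 1b->2.
bc: 1c undefined. 1c->0: no, aacbac/bc meet in 0. 1c->1: no, ababb/aabcb meet in 2. 1c->2: no, ababb/bc meet in 2. Open state 3: 1c->3.
bba: 2a undefined. 2a->0: no, aacbac/bbaa meet in 0. 2a->1: no, aacbac/bbaa meet in 0. 2a->2: no, ababb/bbaa meet in 2. 2a->3: ok.
bbc: 2c undefined. 2c->0: no, aacbac/acbbc meet in 0. 2c->1: ok.
bcb: 3b undefined. 3b->0: no, aacbac/aabcb meet in 0. 3b->1: no, ababb/cbcbb meet in 2. 3b->2: no, bbccba/bc meet in 3. 3b->3: no, bbccba/bbaa meet in 3 with "a" left. Open state 4: 3b->4.
bbaa: 3a undefined. 3a->0: no, aacbac/bbaa meet in 0. 3a->1: ok.
bcbc: 4c undefined. 4c->0: no, aacbac/bcbc meet in 0. 4c->1: ok.
cbcbb: 4b undefined. 4b->0: no, aacbac/cbcbb meet in 0. 4b->1: ok.
acabcc: 3c undefined. 3c->0: no, aacbac/acabcc meet in 0. 3c->1: ok.
bbccba: 4a undefined. 4a->0: ok.
cbcabb: 2b undefined. 2b->0: ok.
All examples now run through 5 states with every (state, symbol) defined. Accept strings end in {0,2}, Reject strings end in {1,3,4}; accept={0,2}.

states=5 start=0 accept={0,2} delta: 0a->0 0b->1 0c->0 1a->0 1b->2 1c->3 2a->3 2b->0 2c->1 3a->1 3b->4 3c->1 4a->0 4b->1 4c->1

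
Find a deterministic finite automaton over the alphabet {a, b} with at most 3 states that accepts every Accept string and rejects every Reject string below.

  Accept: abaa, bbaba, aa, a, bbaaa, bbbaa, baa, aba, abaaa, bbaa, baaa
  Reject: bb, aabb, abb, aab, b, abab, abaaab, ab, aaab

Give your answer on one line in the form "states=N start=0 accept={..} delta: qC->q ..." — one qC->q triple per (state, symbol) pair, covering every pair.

states=2 start=0 accept={0} delta: 0a->0 0b->1 1a->0 1b->1

Grow the machine one transition at a time. Run the examples from 0; the earliest place one falls off (shortest prefix, ties alphabetical) gets sent to the lowest-numbered state that keeps every Accept/Reject pair distinguishable — a pair clashes when both reach the same state with identical unread suffix — and to a fresh state only if none does.
a: 0a undefined. 0a->0: ok.
b: 0b undefined. 0b->0: no, abaa/bb meet in 0. Open state 1: 0b->1.
ba: 1a undefined. 1a->0: ok.
bb: 1b undefined. 1b->0: no, abaa/bb meet in 0. 1b->1: ok.
All examples now run through 2 states with every (state, symbol) defined. Accept strings end in {0}, Reject strings end in {1}; accept={0}.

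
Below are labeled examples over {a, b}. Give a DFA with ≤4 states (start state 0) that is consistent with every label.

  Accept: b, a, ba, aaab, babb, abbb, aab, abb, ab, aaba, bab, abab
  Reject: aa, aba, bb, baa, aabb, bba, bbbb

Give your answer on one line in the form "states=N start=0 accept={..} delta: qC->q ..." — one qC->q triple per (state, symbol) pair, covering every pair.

states=4 start=0 accept={1,2} delta: 0a->1 0b->2 1a->0 1b->1 2a->1 2b->3 3a->0 3b->2

State merging on the prefix tree: take the shortest (then alphabetical) example prefix whose next move is undefined and point that move at state 0, else 1, else 2, ...; a target is out if some Accept/Reject pair would then sit in one state with the same input left (inseparable). If every existing state is out, open a new one.
a: 0a undefined. 0a->0: no, a/aa meet in 0. Open state 1: 0a->1.
b: 0b undefined. 0b->0: no, b/bb meet in 0. 0b->1: no, ba/aa meet in 1 with "a" left. Open state 2: 0b->2.
aa: 1a undefined. 1a->0: ok.
ab: 1b undefined. 1b->0: no, a/aba meet in 1. 1b->1: ok.
ba: 2a undefined. 2a->0: no, a/baa meet in 1. 2a->1: ok.
bb: 2b undefined. 2b->0: no, a/bba meet in 1. 2b->1: no, a/bb meet in 1. 2b->2: no, b/bb meet in 2. Open state 3: 2b->3.
bba: 3a undefined. 3a->0: ok.
bbb: 3b undefined. 3b->0: no, b/bbbb meet in 2. 3b->1: no, a/bbbb meet in 1. 3b->2: ok.
All examples now run through 4 states with every (state, symbol) defined. Accept strings end in {1,2}, Reject strings end in {0,3}; accept={1,2}.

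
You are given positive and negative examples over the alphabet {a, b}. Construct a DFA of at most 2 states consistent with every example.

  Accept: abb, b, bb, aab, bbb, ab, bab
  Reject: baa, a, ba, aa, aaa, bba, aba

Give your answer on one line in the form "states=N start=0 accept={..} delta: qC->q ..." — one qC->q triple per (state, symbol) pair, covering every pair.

State merging on the prefix tree: take the shortest (then alphabetical) example prefix whose next move is undefined and point that move at state 0, else 1, else 2, ...; a target is out if some Accept/Reject pair would then sit in one state with the same input left (inseparable). If every existing state is out, open a new one.
a: 0a undefined. 0a->0: ok.
b: 0b undefined. 0b->0: no, abb/baa meet in 0. Open state 1: 0b->1.
ba: 1a undefined. 1a->0: ok.
bb: 1b undefined. 1b->0: no, abb/baa meet in 0. 1b->1: ok.
All examples now run through 2 states with every (state, symbol) defined. Accept strings end in {1}, Reject strings end in {0}; accept={1}.

states=2 start=0 accept={1} delta: 0a->0 0b->1 1a->0 1b->1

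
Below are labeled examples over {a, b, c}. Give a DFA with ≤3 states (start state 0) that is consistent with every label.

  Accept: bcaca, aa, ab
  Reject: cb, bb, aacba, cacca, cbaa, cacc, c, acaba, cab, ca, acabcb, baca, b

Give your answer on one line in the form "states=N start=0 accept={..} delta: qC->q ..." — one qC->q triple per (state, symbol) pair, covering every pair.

states=3 start=0 accept={1} delta: 0a->1 0b->0 0c->2 1a->1 1b->1 1c->2 2a->2 2b->2 2c->0

Fold the examples into a partial DFA from state 0: repeatedly fix the first undefined (state, symbol) met by the shortest-then-alphabetical prefix, trying targets in increasing order and rejecting any under which an Accept and a Reject string meet in one state with the same remainder; add a state when all current targets are rejected. Accepting states are where Accept strings end.
a: 0a undefined. 0a->0: no, ab/b meet in 0 with "b" left. Open state 1: 0a->1.
b: 0b undefined. 0b->0: ok.
c: 0c undefined. 0c->0: no, bcaca/baca meet in 1 with "ca" left. 0c->1: no, aa/ca meet in 1 with "a" left. Open state 2: 0c->2.
aa: 1a undefined. 1a->0: no, aa/bb meet in 0. 1a->1: ok.
ab: 1b undefined. 1b->0: no, ab/bb meet in 0. 1b->1: ok.
ac: 1c undefined. 1c->0: no, aa/aacba meet in 1. 1c->1: no, aa/aacba meet in 1. 1c->2: ok.
ca: 2a undefined. 2a->0: no, bcaca/bb meet in 0. 2a->1: no, bcaca/acaba meet in 1. 2a->2: ok.
cb: 2b undefined. 2b->0: no, aa/aacba meet in 1. 2b->1: no, aa/cb meet in 1. 2b->2: ok.
cac: 2c undefined. 2c->0: ok.
All examples now run through 3 states with every (state, symbol) defined. Accept strings end in {1}, Reject strings end in {0,2}; accept={1}.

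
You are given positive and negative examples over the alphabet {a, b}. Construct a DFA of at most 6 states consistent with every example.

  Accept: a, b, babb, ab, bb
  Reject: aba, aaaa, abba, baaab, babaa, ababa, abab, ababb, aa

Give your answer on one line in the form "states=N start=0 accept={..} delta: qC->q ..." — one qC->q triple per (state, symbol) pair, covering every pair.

states=3 start=0 accept={0,1} delta: 0a->1 0b->0 1a->2 1b->1 2a->2 2b->2

Grow the machine one transition at a time. Run the examples from 0; the earliest place one falls off (shortest prefix, ties alphabetical) gets sent to the lowest-numbered state that keeps every Accept/Reject pair distinguishable — a pair clashes when both reach the same state with identical unread suffix — and to a fresh state only if none does.
a: 0a undefined. 0a->0: no, a/aaaa meet in 0. Open state 1: 0a->1.
b: 0b undefined. 0b->0: ok.
aa: 1a undefined. 1a->0: no, b/aaaa meet in 0. 1a->1: no, a/aaaa meet in 1. Open state 2: 1a->2.
ab: 1b undefined. 1b->0: no, a/aba meet in 1. 1b->1: ok.
aaa: 2a undefined. 2a->0: no, a/aaaa meet in 1. 2a->1: no, a/baaab meet in 1. 2a->2: ok.
abab: 2b undefined. 2b->0: no, a/ababa meet in 1. 2b->1: no, a/baaab meet in 1. 2b->2: ok.
All examples now run through 3 states with every (state, symbol) defined. Accept strings end in {0,1}, Reject strings end in {2}; accept={0,1}.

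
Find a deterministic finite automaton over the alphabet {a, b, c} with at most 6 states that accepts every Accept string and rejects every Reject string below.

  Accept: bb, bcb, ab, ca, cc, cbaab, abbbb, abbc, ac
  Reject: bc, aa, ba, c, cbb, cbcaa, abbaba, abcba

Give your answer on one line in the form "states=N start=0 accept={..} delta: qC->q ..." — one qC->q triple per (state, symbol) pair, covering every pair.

State merging on the prefix tree: take the shortest (then alphabetical) example prefix whose next move is undefined and point that move at state 0, else 1, else 2, ...; a target is out if some Accept/Reject pair would then sit in one state with the same input left (inseparable). If every existing state is out, open a new one.
a: 0a undefined. 0a->0: no, ac/c meet in 0 with "c" left. Open state 1: 0a->1.
b: 0b undefined. 0b->0: ok.
c: 0c undefined. 0c->0: no, bb/bc meet in 0. 0c->1: no, ca/aa meet in 1 with "a" left. Open state 2: 0c->2.
aa: 1a undefined. 1a->0: no, bb/aa meet in 0. 1a->1: ok.
ab: 1b undefined. 1b->0: no, abbc/bc meet in 2. 1b->1: no, ab/aa meet in 1. 1b->2: no, ab/bc meet in 2. Open state 3: 1b->3.
ac: 1c undefined. 1c->0: ok.
ca: 2a undefined. 2a->0: ok.
cb: 2b undefined. 2b->0: no, bb/cbb meet in 0. 2b->1: no, bcb/aa meet in 1. 2b->2: no, bcb/bc meet in 2. 2b->3: ok.
cc: 2c undefined. 2c->0: ok.
abb: 3b undefined. 3b->0: no, bb/cbb meet in 0. 3b->1: no, abbbb/aa meet in 1. 3b->2: no, abbbb/bc meet in 2. 3b->3: no, bcb/cbb meet in 3. Open state 4: 3b->4.
abc: 3c undefined. 3c->0: ok.
cba: 3a undefined. 3a->0: ok.
abba: 4a undefined. 4a->0: ok.
abbb: 4b undefined. 4b->0: ok.
abbc: 4c undefined. 4c->0: ok.
All examples now run through 5 states with every (state, symbol) defined. Accept strings end in {0,3}, Reject strings end in {1,2,4}; accept={0,3}.

states=5 start=0 accept={0,3} delta: 0a->1 0b->0 0c->2 1a->1 1b->3 1c->0 2a->0 2b->3 2c->0 3a->0 3b->4 3c->0 4a->0 4b->0 4c->0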